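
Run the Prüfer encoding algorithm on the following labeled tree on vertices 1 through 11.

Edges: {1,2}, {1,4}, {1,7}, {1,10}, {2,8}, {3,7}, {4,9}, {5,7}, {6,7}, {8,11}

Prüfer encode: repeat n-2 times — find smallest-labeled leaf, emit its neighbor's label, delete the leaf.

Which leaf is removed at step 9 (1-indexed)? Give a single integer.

Step 1: current leaves = {3,5,6,9,10,11}. Remove leaf 3 (neighbor: 7).
Step 2: current leaves = {5,6,9,10,11}. Remove leaf 5 (neighbor: 7).
Step 3: current leaves = {6,9,10,11}. Remove leaf 6 (neighbor: 7).
Step 4: current leaves = {7,9,10,11}. Remove leaf 7 (neighbor: 1).
Step 5: current leaves = {9,10,11}. Remove leaf 9 (neighbor: 4).
Step 6: current leaves = {4,10,11}. Remove leaf 4 (neighbor: 1).
Step 7: current leaves = {10,11}. Remove leaf 10 (neighbor: 1).
Step 8: current leaves = {1,11}. Remove leaf 1 (neighbor: 2).
Step 9: current leaves = {2,11}. Remove leaf 2 (neighbor: 8).

Answer: 2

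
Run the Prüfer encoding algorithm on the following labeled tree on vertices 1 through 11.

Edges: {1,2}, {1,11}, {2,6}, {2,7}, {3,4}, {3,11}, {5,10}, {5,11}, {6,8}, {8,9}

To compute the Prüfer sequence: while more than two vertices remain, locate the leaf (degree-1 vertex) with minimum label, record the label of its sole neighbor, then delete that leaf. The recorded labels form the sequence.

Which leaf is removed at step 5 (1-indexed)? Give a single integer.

Step 1: current leaves = {4,7,9,10}. Remove leaf 4 (neighbor: 3).
Step 2: current leaves = {3,7,9,10}. Remove leaf 3 (neighbor: 11).
Step 3: current leaves = {7,9,10}. Remove leaf 7 (neighbor: 2).
Step 4: current leaves = {9,10}. Remove leaf 9 (neighbor: 8).
Step 5: current leaves = {8,10}. Remove leaf 8 (neighbor: 6).

Answer: 8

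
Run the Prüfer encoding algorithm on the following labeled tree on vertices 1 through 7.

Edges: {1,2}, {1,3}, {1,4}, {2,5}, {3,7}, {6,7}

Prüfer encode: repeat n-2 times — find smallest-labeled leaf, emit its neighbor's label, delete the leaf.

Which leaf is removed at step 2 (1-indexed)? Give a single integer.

Step 1: current leaves = {4,5,6}. Remove leaf 4 (neighbor: 1).
Step 2: current leaves = {5,6}. Remove leaf 5 (neighbor: 2).

Answer: 5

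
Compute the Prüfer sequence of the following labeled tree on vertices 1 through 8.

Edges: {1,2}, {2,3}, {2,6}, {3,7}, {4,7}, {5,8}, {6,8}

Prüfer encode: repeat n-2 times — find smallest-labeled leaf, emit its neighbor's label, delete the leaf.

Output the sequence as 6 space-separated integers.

Answer: 2 7 8 3 2 6

Derivation:
Step 1: leaves = {1,4,5}. Remove smallest leaf 1, emit neighbor 2.
Step 2: leaves = {4,5}. Remove smallest leaf 4, emit neighbor 7.
Step 3: leaves = {5,7}. Remove smallest leaf 5, emit neighbor 8.
Step 4: leaves = {7,8}. Remove smallest leaf 7, emit neighbor 3.
Step 5: leaves = {3,8}. Remove smallest leaf 3, emit neighbor 2.
Step 6: leaves = {2,8}. Remove smallest leaf 2, emit neighbor 6.
Done: 2 vertices remain (6, 8). Sequence = [2 7 8 3 2 6]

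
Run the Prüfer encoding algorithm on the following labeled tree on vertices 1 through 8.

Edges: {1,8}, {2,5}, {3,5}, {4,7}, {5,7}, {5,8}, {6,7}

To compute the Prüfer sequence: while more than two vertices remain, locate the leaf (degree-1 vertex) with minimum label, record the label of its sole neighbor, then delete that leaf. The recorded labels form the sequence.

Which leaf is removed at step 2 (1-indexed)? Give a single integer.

Step 1: current leaves = {1,2,3,4,6}. Remove leaf 1 (neighbor: 8).
Step 2: current leaves = {2,3,4,6,8}. Remove leaf 2 (neighbor: 5).

Answer: 2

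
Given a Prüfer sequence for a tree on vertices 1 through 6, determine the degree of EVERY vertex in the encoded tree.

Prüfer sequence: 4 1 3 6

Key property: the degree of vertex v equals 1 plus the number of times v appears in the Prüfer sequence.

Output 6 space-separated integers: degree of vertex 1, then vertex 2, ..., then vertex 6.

p_1 = 4: count[4] becomes 1
p_2 = 1: count[1] becomes 1
p_3 = 3: count[3] becomes 1
p_4 = 6: count[6] becomes 1
Degrees (1 + count): deg[1]=1+1=2, deg[2]=1+0=1, deg[3]=1+1=2, deg[4]=1+1=2, deg[5]=1+0=1, deg[6]=1+1=2

Answer: 2 1 2 2 1 2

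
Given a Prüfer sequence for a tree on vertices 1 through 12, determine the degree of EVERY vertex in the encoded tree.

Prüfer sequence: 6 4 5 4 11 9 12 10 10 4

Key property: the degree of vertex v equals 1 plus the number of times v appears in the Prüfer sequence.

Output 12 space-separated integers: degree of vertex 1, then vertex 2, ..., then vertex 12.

Answer: 1 1 1 4 2 2 1 1 2 3 2 2

Derivation:
p_1 = 6: count[6] becomes 1
p_2 = 4: count[4] becomes 1
p_3 = 5: count[5] becomes 1
p_4 = 4: count[4] becomes 2
p_5 = 11: count[11] becomes 1
p_6 = 9: count[9] becomes 1
p_7 = 12: count[12] becomes 1
p_8 = 10: count[10] becomes 1
p_9 = 10: count[10] becomes 2
p_10 = 4: count[4] becomes 3
Degrees (1 + count): deg[1]=1+0=1, deg[2]=1+0=1, deg[3]=1+0=1, deg[4]=1+3=4, deg[5]=1+1=2, deg[6]=1+1=2, deg[7]=1+0=1, deg[8]=1+0=1, deg[9]=1+1=2, deg[10]=1+2=3, deg[11]=1+1=2, deg[12]=1+1=2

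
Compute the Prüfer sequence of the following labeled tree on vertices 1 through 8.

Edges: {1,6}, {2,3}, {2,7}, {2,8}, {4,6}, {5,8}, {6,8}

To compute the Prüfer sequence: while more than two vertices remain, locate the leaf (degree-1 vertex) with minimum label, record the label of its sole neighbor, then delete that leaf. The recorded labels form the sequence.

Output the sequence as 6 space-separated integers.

Answer: 6 2 6 8 8 2

Derivation:
Step 1: leaves = {1,3,4,5,7}. Remove smallest leaf 1, emit neighbor 6.
Step 2: leaves = {3,4,5,7}. Remove smallest leaf 3, emit neighbor 2.
Step 3: leaves = {4,5,7}. Remove smallest leaf 4, emit neighbor 6.
Step 4: leaves = {5,6,7}. Remove smallest leaf 5, emit neighbor 8.
Step 5: leaves = {6,7}. Remove smallest leaf 6, emit neighbor 8.
Step 6: leaves = {7,8}. Remove smallest leaf 7, emit neighbor 2.
Done: 2 vertices remain (2, 8). Sequence = [6 2 6 8 8 2]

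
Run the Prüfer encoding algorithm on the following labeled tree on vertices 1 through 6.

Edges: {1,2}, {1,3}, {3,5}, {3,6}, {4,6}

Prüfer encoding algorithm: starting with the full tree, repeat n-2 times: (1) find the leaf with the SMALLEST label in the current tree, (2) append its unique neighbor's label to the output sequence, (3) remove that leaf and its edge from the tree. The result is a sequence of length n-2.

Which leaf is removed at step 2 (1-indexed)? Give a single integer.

Answer: 1

Derivation:
Step 1: current leaves = {2,4,5}. Remove leaf 2 (neighbor: 1).
Step 2: current leaves = {1,4,5}. Remove leaf 1 (neighbor: 3).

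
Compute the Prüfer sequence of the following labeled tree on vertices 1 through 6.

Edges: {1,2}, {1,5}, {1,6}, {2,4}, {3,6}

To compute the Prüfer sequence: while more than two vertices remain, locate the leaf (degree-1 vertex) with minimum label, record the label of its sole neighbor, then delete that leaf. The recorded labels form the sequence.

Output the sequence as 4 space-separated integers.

Answer: 6 2 1 1

Derivation:
Step 1: leaves = {3,4,5}. Remove smallest leaf 3, emit neighbor 6.
Step 2: leaves = {4,5,6}. Remove smallest leaf 4, emit neighbor 2.
Step 3: leaves = {2,5,6}. Remove smallest leaf 2, emit neighbor 1.
Step 4: leaves = {5,6}. Remove smallest leaf 5, emit neighbor 1.
Done: 2 vertices remain (1, 6). Sequence = [6 2 1 1]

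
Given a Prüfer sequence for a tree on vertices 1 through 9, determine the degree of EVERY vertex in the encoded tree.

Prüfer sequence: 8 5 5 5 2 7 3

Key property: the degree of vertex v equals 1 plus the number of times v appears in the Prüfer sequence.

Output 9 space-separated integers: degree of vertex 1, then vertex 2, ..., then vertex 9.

p_1 = 8: count[8] becomes 1
p_2 = 5: count[5] becomes 1
p_3 = 5: count[5] becomes 2
p_4 = 5: count[5] becomes 3
p_5 = 2: count[2] becomes 1
p_6 = 7: count[7] becomes 1
p_7 = 3: count[3] becomes 1
Degrees (1 + count): deg[1]=1+0=1, deg[2]=1+1=2, deg[3]=1+1=2, deg[4]=1+0=1, deg[5]=1+3=4, deg[6]=1+0=1, deg[7]=1+1=2, deg[8]=1+1=2, deg[9]=1+0=1

Answer: 1 2 2 1 4 1 2 2 1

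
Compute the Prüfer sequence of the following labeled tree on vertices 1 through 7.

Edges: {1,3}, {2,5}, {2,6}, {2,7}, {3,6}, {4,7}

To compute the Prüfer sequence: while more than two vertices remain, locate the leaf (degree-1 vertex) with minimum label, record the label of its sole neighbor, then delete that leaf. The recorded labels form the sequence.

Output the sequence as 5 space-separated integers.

Step 1: leaves = {1,4,5}. Remove smallest leaf 1, emit neighbor 3.
Step 2: leaves = {3,4,5}. Remove smallest leaf 3, emit neighbor 6.
Step 3: leaves = {4,5,6}. Remove smallest leaf 4, emit neighbor 7.
Step 4: leaves = {5,6,7}. Remove smallest leaf 5, emit neighbor 2.
Step 5: leaves = {6,7}. Remove smallest leaf 6, emit neighbor 2.
Done: 2 vertices remain (2, 7). Sequence = [3 6 7 2 2]

Answer: 3 6 7 2 2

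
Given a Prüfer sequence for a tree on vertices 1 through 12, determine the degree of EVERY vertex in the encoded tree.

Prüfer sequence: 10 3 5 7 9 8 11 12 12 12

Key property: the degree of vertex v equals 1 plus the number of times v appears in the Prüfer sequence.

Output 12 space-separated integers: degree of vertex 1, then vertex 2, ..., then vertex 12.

p_1 = 10: count[10] becomes 1
p_2 = 3: count[3] becomes 1
p_3 = 5: count[5] becomes 1
p_4 = 7: count[7] becomes 1
p_5 = 9: count[9] becomes 1
p_6 = 8: count[8] becomes 1
p_7 = 11: count[11] becomes 1
p_8 = 12: count[12] becomes 1
p_9 = 12: count[12] becomes 2
p_10 = 12: count[12] becomes 3
Degrees (1 + count): deg[1]=1+0=1, deg[2]=1+0=1, deg[3]=1+1=2, deg[4]=1+0=1, deg[5]=1+1=2, deg[6]=1+0=1, deg[7]=1+1=2, deg[8]=1+1=2, deg[9]=1+1=2, deg[10]=1+1=2, deg[11]=1+1=2, deg[12]=1+3=4

Answer: 1 1 2 1 2 1 2 2 2 2 2 4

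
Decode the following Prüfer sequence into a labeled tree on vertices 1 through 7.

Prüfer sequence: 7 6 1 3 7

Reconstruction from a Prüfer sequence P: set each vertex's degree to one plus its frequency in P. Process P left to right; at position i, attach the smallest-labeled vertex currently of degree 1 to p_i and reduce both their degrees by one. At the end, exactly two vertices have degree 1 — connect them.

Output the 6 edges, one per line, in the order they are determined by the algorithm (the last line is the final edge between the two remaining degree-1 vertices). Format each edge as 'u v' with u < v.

Answer: 2 7
4 6
1 5
1 3
3 7
6 7

Derivation:
Initial degrees: {1:2, 2:1, 3:2, 4:1, 5:1, 6:2, 7:3}
Step 1: smallest deg-1 vertex = 2, p_1 = 7. Add edge {2,7}. Now deg[2]=0, deg[7]=2.
Step 2: smallest deg-1 vertex = 4, p_2 = 6. Add edge {4,6}. Now deg[4]=0, deg[6]=1.
Step 3: smallest deg-1 vertex = 5, p_3 = 1. Add edge {1,5}. Now deg[5]=0, deg[1]=1.
Step 4: smallest deg-1 vertex = 1, p_4 = 3. Add edge {1,3}. Now deg[1]=0, deg[3]=1.
Step 5: smallest deg-1 vertex = 3, p_5 = 7. Add edge {3,7}. Now deg[3]=0, deg[7]=1.
Final: two remaining deg-1 vertices are 6, 7. Add edge {6,7}.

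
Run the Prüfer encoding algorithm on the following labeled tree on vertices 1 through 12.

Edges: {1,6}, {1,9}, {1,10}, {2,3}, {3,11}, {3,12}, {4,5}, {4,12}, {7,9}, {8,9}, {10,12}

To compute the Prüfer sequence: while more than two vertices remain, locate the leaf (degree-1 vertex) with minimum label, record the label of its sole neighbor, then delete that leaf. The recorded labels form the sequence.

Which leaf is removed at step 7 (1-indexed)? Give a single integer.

Answer: 9

Derivation:
Step 1: current leaves = {2,5,6,7,8,11}. Remove leaf 2 (neighbor: 3).
Step 2: current leaves = {5,6,7,8,11}. Remove leaf 5 (neighbor: 4).
Step 3: current leaves = {4,6,7,8,11}. Remove leaf 4 (neighbor: 12).
Step 4: current leaves = {6,7,8,11}. Remove leaf 6 (neighbor: 1).
Step 5: current leaves = {7,8,11}. Remove leaf 7 (neighbor: 9).
Step 6: current leaves = {8,11}. Remove leaf 8 (neighbor: 9).
Step 7: current leaves = {9,11}. Remove leaf 9 (neighbor: 1).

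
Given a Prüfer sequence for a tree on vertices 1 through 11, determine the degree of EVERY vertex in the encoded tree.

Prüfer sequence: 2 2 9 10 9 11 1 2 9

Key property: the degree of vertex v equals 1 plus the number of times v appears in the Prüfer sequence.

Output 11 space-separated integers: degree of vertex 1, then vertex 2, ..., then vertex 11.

Answer: 2 4 1 1 1 1 1 1 4 2 2

Derivation:
p_1 = 2: count[2] becomes 1
p_2 = 2: count[2] becomes 2
p_3 = 9: count[9] becomes 1
p_4 = 10: count[10] becomes 1
p_5 = 9: count[9] becomes 2
p_6 = 11: count[11] becomes 1
p_7 = 1: count[1] becomes 1
p_8 = 2: count[2] becomes 3
p_9 = 9: count[9] becomes 3
Degrees (1 + count): deg[1]=1+1=2, deg[2]=1+3=4, deg[3]=1+0=1, deg[4]=1+0=1, deg[5]=1+0=1, deg[6]=1+0=1, deg[7]=1+0=1, deg[8]=1+0=1, deg[9]=1+3=4, deg[10]=1+1=2, deg[11]=1+1=2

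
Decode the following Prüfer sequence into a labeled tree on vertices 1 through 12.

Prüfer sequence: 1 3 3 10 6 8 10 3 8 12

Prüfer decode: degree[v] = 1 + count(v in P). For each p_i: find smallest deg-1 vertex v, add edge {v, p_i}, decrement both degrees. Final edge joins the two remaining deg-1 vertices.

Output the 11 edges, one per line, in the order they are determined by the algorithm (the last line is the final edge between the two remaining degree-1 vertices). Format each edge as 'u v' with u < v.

Initial degrees: {1:2, 2:1, 3:4, 4:1, 5:1, 6:2, 7:1, 8:3, 9:1, 10:3, 11:1, 12:2}
Step 1: smallest deg-1 vertex = 2, p_1 = 1. Add edge {1,2}. Now deg[2]=0, deg[1]=1.
Step 2: smallest deg-1 vertex = 1, p_2 = 3. Add edge {1,3}. Now deg[1]=0, deg[3]=3.
Step 3: smallest deg-1 vertex = 4, p_3 = 3. Add edge {3,4}. Now deg[4]=0, deg[3]=2.
Step 4: smallest deg-1 vertex = 5, p_4 = 10. Add edge {5,10}. Now deg[5]=0, deg[10]=2.
Step 5: smallest deg-1 vertex = 7, p_5 = 6. Add edge {6,7}. Now deg[7]=0, deg[6]=1.
Step 6: smallest deg-1 vertex = 6, p_6 = 8. Add edge {6,8}. Now deg[6]=0, deg[8]=2.
Step 7: smallest deg-1 vertex = 9, p_7 = 10. Add edge {9,10}. Now deg[9]=0, deg[10]=1.
Step 8: smallest deg-1 vertex = 10, p_8 = 3. Add edge {3,10}. Now deg[10]=0, deg[3]=1.
Step 9: smallest deg-1 vertex = 3, p_9 = 8. Add edge {3,8}. Now deg[3]=0, deg[8]=1.
Step 10: smallest deg-1 vertex = 8, p_10 = 12. Add edge {8,12}. Now deg[8]=0, deg[12]=1.
Final: two remaining deg-1 vertices are 11, 12. Add edge {11,12}.

Answer: 1 2
1 3
3 4
5 10
6 7
6 8
9 10
3 10
3 8
8 12
11 12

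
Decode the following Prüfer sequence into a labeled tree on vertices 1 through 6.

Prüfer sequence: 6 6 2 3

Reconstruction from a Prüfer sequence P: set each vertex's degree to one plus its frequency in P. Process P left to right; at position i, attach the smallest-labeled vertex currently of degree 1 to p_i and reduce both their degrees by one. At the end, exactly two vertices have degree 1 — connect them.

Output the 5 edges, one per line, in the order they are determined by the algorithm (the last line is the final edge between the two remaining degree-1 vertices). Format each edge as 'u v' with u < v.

Answer: 1 6
4 6
2 5
2 3
3 6

Derivation:
Initial degrees: {1:1, 2:2, 3:2, 4:1, 5:1, 6:3}
Step 1: smallest deg-1 vertex = 1, p_1 = 6. Add edge {1,6}. Now deg[1]=0, deg[6]=2.
Step 2: smallest deg-1 vertex = 4, p_2 = 6. Add edge {4,6}. Now deg[4]=0, deg[6]=1.
Step 3: smallest deg-1 vertex = 5, p_3 = 2. Add edge {2,5}. Now deg[5]=0, deg[2]=1.
Step 4: smallest deg-1 vertex = 2, p_4 = 3. Add edge {2,3}. Now deg[2]=0, deg[3]=1.
Final: two remaining deg-1 vertices are 3, 6. Add edge {3,6}.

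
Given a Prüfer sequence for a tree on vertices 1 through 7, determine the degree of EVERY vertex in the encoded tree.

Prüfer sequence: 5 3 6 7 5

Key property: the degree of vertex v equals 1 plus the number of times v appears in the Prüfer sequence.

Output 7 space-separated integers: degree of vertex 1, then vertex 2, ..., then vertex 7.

p_1 = 5: count[5] becomes 1
p_2 = 3: count[3] becomes 1
p_3 = 6: count[6] becomes 1
p_4 = 7: count[7] becomes 1
p_5 = 5: count[5] becomes 2
Degrees (1 + count): deg[1]=1+0=1, deg[2]=1+0=1, deg[3]=1+1=2, deg[4]=1+0=1, deg[5]=1+2=3, deg[6]=1+1=2, deg[7]=1+1=2

Answer: 1 1 2 1 3 2 2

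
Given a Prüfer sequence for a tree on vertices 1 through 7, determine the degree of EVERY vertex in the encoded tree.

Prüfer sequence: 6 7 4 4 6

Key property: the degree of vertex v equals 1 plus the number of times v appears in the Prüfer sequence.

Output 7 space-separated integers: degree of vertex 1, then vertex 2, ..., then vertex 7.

p_1 = 6: count[6] becomes 1
p_2 = 7: count[7] becomes 1
p_3 = 4: count[4] becomes 1
p_4 = 4: count[4] becomes 2
p_5 = 6: count[6] becomes 2
Degrees (1 + count): deg[1]=1+0=1, deg[2]=1+0=1, deg[3]=1+0=1, deg[4]=1+2=3, deg[5]=1+0=1, deg[6]=1+2=3, deg[7]=1+1=2

Answer: 1 1 1 3 1 3 2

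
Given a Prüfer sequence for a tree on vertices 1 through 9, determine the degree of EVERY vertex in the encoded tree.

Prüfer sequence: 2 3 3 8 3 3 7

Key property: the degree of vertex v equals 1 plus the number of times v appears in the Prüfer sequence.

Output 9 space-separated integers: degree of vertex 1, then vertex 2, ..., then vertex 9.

p_1 = 2: count[2] becomes 1
p_2 = 3: count[3] becomes 1
p_3 = 3: count[3] becomes 2
p_4 = 8: count[8] becomes 1
p_5 = 3: count[3] becomes 3
p_6 = 3: count[3] becomes 4
p_7 = 7: count[7] becomes 1
Degrees (1 + count): deg[1]=1+0=1, deg[2]=1+1=2, deg[3]=1+4=5, deg[4]=1+0=1, deg[5]=1+0=1, deg[6]=1+0=1, deg[7]=1+1=2, deg[8]=1+1=2, deg[9]=1+0=1

Answer: 1 2 5 1 1 1 2 2 1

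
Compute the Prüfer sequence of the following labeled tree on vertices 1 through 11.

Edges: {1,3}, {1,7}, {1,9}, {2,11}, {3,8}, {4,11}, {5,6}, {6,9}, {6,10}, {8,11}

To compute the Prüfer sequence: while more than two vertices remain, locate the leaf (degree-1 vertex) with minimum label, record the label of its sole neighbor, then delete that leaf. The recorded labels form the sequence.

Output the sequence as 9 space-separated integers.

Answer: 11 11 6 1 6 9 1 3 8

Derivation:
Step 1: leaves = {2,4,5,7,10}. Remove smallest leaf 2, emit neighbor 11.
Step 2: leaves = {4,5,7,10}. Remove smallest leaf 4, emit neighbor 11.
Step 3: leaves = {5,7,10,11}. Remove smallest leaf 5, emit neighbor 6.
Step 4: leaves = {7,10,11}. Remove smallest leaf 7, emit neighbor 1.
Step 5: leaves = {10,11}. Remove smallest leaf 10, emit neighbor 6.
Step 6: leaves = {6,11}. Remove smallest leaf 6, emit neighbor 9.
Step 7: leaves = {9,11}. Remove smallest leaf 9, emit neighbor 1.
Step 8: leaves = {1,11}. Remove smallest leaf 1, emit neighbor 3.
Step 9: leaves = {3,11}. Remove smallest leaf 3, emit neighbor 8.
Done: 2 vertices remain (8, 11). Sequence = [11 11 6 1 6 9 1 3 8]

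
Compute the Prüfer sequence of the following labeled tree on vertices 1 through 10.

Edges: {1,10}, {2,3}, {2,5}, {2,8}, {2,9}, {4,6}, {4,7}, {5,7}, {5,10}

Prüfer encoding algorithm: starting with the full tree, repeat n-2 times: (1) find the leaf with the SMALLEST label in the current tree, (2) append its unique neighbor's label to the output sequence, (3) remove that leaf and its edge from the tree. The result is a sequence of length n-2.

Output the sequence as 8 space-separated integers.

Answer: 10 2 4 7 5 2 2 5

Derivation:
Step 1: leaves = {1,3,6,8,9}. Remove smallest leaf 1, emit neighbor 10.
Step 2: leaves = {3,6,8,9,10}. Remove smallest leaf 3, emit neighbor 2.
Step 3: leaves = {6,8,9,10}. Remove smallest leaf 6, emit neighbor 4.
Step 4: leaves = {4,8,9,10}. Remove smallest leaf 4, emit neighbor 7.
Step 5: leaves = {7,8,9,10}. Remove smallest leaf 7, emit neighbor 5.
Step 6: leaves = {8,9,10}. Remove smallest leaf 8, emit neighbor 2.
Step 7: leaves = {9,10}. Remove smallest leaf 9, emit neighbor 2.
Step 8: leaves = {2,10}. Remove smallest leaf 2, emit neighbor 5.
Done: 2 vertices remain (5, 10). Sequence = [10 2 4 7 5 2 2 5]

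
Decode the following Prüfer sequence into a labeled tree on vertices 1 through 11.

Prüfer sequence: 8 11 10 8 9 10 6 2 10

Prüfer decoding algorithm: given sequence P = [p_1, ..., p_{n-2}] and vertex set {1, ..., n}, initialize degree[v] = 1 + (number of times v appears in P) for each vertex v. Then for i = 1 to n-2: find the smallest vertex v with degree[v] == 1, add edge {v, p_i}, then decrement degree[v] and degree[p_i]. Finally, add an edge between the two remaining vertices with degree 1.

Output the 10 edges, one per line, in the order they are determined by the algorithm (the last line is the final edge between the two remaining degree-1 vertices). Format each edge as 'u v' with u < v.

Initial degrees: {1:1, 2:2, 3:1, 4:1, 5:1, 6:2, 7:1, 8:3, 9:2, 10:4, 11:2}
Step 1: smallest deg-1 vertex = 1, p_1 = 8. Add edge {1,8}. Now deg[1]=0, deg[8]=2.
Step 2: smallest deg-1 vertex = 3, p_2 = 11. Add edge {3,11}. Now deg[3]=0, deg[11]=1.
Step 3: smallest deg-1 vertex = 4, p_3 = 10. Add edge {4,10}. Now deg[4]=0, deg[10]=3.
Step 4: smallest deg-1 vertex = 5, p_4 = 8. Add edge {5,8}. Now deg[5]=0, deg[8]=1.
Step 5: smallest deg-1 vertex = 7, p_5 = 9. Add edge {7,9}. Now deg[7]=0, deg[9]=1.
Step 6: smallest deg-1 vertex = 8, p_6 = 10. Add edge {8,10}. Now deg[8]=0, deg[10]=2.
Step 7: smallest deg-1 vertex = 9, p_7 = 6. Add edge {6,9}. Now deg[9]=0, deg[6]=1.
Step 8: smallest deg-1 vertex = 6, p_8 = 2. Add edge {2,6}. Now deg[6]=0, deg[2]=1.
Step 9: smallest deg-1 vertex = 2, p_9 = 10. Add edge {2,10}. Now deg[2]=0, deg[10]=1.
Final: two remaining deg-1 vertices are 10, 11. Add edge {10,11}.

Answer: 1 8
3 11
4 10
5 8
7 9
8 10
6 9
2 6
2 10
10 11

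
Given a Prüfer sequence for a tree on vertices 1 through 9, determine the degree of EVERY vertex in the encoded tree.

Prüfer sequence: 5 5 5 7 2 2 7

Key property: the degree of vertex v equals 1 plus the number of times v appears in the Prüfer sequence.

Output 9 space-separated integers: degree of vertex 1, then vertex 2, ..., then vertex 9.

p_1 = 5: count[5] becomes 1
p_2 = 5: count[5] becomes 2
p_3 = 5: count[5] becomes 3
p_4 = 7: count[7] becomes 1
p_5 = 2: count[2] becomes 1
p_6 = 2: count[2] becomes 2
p_7 = 7: count[7] becomes 2
Degrees (1 + count): deg[1]=1+0=1, deg[2]=1+2=3, deg[3]=1+0=1, deg[4]=1+0=1, deg[5]=1+3=4, deg[6]=1+0=1, deg[7]=1+2=3, deg[8]=1+0=1, deg[9]=1+0=1

Answer: 1 3 1 1 4 1 3 1 1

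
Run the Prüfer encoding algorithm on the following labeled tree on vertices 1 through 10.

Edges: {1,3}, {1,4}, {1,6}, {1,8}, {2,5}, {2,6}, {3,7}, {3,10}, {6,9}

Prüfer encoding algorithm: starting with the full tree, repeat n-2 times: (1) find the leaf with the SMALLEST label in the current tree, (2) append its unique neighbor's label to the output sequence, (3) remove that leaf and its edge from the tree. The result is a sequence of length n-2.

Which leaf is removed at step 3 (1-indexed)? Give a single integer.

Answer: 2

Derivation:
Step 1: current leaves = {4,5,7,8,9,10}. Remove leaf 4 (neighbor: 1).
Step 2: current leaves = {5,7,8,9,10}. Remove leaf 5 (neighbor: 2).
Step 3: current leaves = {2,7,8,9,10}. Remove leaf 2 (neighbor: 6).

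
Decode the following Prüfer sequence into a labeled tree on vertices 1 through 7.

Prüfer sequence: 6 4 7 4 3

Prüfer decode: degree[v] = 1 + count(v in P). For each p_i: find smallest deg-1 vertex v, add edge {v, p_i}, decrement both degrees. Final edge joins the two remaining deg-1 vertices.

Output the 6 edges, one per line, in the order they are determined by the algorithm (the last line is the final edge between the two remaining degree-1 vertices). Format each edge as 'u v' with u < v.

Initial degrees: {1:1, 2:1, 3:2, 4:3, 5:1, 6:2, 7:2}
Step 1: smallest deg-1 vertex = 1, p_1 = 6. Add edge {1,6}. Now deg[1]=0, deg[6]=1.
Step 2: smallest deg-1 vertex = 2, p_2 = 4. Add edge {2,4}. Now deg[2]=0, deg[4]=2.
Step 3: smallest deg-1 vertex = 5, p_3 = 7. Add edge {5,7}. Now deg[5]=0, deg[7]=1.
Step 4: smallest deg-1 vertex = 6, p_4 = 4. Add edge {4,6}. Now deg[6]=0, deg[4]=1.
Step 5: smallest deg-1 vertex = 4, p_5 = 3. Add edge {3,4}. Now deg[4]=0, deg[3]=1.
Final: two remaining deg-1 vertices are 3, 7. Add edge {3,7}.

Answer: 1 6
2 4
5 7
4 6
3 4
3 7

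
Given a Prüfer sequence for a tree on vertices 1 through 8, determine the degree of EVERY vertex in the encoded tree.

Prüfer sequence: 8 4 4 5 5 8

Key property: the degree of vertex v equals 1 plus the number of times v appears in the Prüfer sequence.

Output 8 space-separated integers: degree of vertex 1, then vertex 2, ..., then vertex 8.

Answer: 1 1 1 3 3 1 1 3

Derivation:
p_1 = 8: count[8] becomes 1
p_2 = 4: count[4] becomes 1
p_3 = 4: count[4] becomes 2
p_4 = 5: count[5] becomes 1
p_5 = 5: count[5] becomes 2
p_6 = 8: count[8] becomes 2
Degrees (1 + count): deg[1]=1+0=1, deg[2]=1+0=1, deg[3]=1+0=1, deg[4]=1+2=3, deg[5]=1+2=3, deg[6]=1+0=1, deg[7]=1+0=1, deg[8]=1+2=3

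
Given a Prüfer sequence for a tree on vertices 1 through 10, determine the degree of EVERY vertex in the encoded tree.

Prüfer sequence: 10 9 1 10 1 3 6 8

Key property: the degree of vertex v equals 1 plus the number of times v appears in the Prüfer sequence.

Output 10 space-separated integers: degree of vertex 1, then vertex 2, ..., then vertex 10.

p_1 = 10: count[10] becomes 1
p_2 = 9: count[9] becomes 1
p_3 = 1: count[1] becomes 1
p_4 = 10: count[10] becomes 2
p_5 = 1: count[1] becomes 2
p_6 = 3: count[3] becomes 1
p_7 = 6: count[6] becomes 1
p_8 = 8: count[8] becomes 1
Degrees (1 + count): deg[1]=1+2=3, deg[2]=1+0=1, deg[3]=1+1=2, deg[4]=1+0=1, deg[5]=1+0=1, deg[6]=1+1=2, deg[7]=1+0=1, deg[8]=1+1=2, deg[9]=1+1=2, deg[10]=1+2=3

Answer: 3 1 2 1 1 2 1 2 2 3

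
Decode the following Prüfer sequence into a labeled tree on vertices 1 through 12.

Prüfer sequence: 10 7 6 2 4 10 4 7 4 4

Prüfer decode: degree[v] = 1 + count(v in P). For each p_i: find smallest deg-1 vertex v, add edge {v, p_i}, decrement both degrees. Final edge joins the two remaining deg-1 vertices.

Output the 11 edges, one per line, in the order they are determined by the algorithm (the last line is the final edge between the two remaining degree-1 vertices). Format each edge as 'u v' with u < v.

Initial degrees: {1:1, 2:2, 3:1, 4:5, 5:1, 6:2, 7:3, 8:1, 9:1, 10:3, 11:1, 12:1}
Step 1: smallest deg-1 vertex = 1, p_1 = 10. Add edge {1,10}. Now deg[1]=0, deg[10]=2.
Step 2: smallest deg-1 vertex = 3, p_2 = 7. Add edge {3,7}. Now deg[3]=0, deg[7]=2.
Step 3: smallest deg-1 vertex = 5, p_3 = 6. Add edge {5,6}. Now deg[5]=0, deg[6]=1.
Step 4: smallest deg-1 vertex = 6, p_4 = 2. Add edge {2,6}. Now deg[6]=0, deg[2]=1.
Step 5: smallest deg-1 vertex = 2, p_5 = 4. Add edge {2,4}. Now deg[2]=0, deg[4]=4.
Step 6: smallest deg-1 vertex = 8, p_6 = 10. Add edge {8,10}. Now deg[8]=0, deg[10]=1.
Step 7: smallest deg-1 vertex = 9, p_7 = 4. Add edge {4,9}. Now deg[9]=0, deg[4]=3.
Step 8: smallest deg-1 vertex = 10, p_8 = 7. Add edge {7,10}. Now deg[10]=0, deg[7]=1.
Step 9: smallest deg-1 vertex = 7, p_9 = 4. Add edge {4,7}. Now deg[7]=0, deg[4]=2.
Step 10: smallest deg-1 vertex = 11, p_10 = 4. Add edge {4,11}. Now deg[11]=0, deg[4]=1.
Final: two remaining deg-1 vertices are 4, 12. Add edge {4,12}.

Answer: 1 10
3 7
5 6
2 6
2 4
8 10
4 9
7 10
4 7
4 11
4 12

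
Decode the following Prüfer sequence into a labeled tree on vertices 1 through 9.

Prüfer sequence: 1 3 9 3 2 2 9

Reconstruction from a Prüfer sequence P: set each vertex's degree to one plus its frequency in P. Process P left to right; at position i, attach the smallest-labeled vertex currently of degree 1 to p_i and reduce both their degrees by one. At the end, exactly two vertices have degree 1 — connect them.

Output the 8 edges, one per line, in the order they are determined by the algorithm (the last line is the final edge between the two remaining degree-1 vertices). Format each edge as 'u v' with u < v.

Answer: 1 4
1 3
5 9
3 6
2 3
2 7
2 9
8 9

Derivation:
Initial degrees: {1:2, 2:3, 3:3, 4:1, 5:1, 6:1, 7:1, 8:1, 9:3}
Step 1: smallest deg-1 vertex = 4, p_1 = 1. Add edge {1,4}. Now deg[4]=0, deg[1]=1.
Step 2: smallest deg-1 vertex = 1, p_2 = 3. Add edge {1,3}. Now deg[1]=0, deg[3]=2.
Step 3: smallest deg-1 vertex = 5, p_3 = 9. Add edge {5,9}. Now deg[5]=0, deg[9]=2.
Step 4: smallest deg-1 vertex = 6, p_4 = 3. Add edge {3,6}. Now deg[6]=0, deg[3]=1.
Step 5: smallest deg-1 vertex = 3, p_5 = 2. Add edge {2,3}. Now deg[3]=0, deg[2]=2.
Step 6: smallest deg-1 vertex = 7, p_6 = 2. Add edge {2,7}. Now deg[7]=0, deg[2]=1.
Step 7: smallest deg-1 vertex = 2, p_7 = 9. Add edge {2,9}. Now deg[2]=0, deg[9]=1.
Final: two remaining deg-1 vertices are 8, 9. Add edge {8,9}.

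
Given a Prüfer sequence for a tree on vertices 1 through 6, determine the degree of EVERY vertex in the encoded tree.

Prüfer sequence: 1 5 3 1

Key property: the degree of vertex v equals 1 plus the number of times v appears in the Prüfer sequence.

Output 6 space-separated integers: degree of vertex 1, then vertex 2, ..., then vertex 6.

Answer: 3 1 2 1 2 1

Derivation:
p_1 = 1: count[1] becomes 1
p_2 = 5: count[5] becomes 1
p_3 = 3: count[3] becomes 1
p_4 = 1: count[1] becomes 2
Degrees (1 + count): deg[1]=1+2=3, deg[2]=1+0=1, deg[3]=1+1=2, deg[4]=1+0=1, deg[5]=1+1=2, deg[6]=1+0=1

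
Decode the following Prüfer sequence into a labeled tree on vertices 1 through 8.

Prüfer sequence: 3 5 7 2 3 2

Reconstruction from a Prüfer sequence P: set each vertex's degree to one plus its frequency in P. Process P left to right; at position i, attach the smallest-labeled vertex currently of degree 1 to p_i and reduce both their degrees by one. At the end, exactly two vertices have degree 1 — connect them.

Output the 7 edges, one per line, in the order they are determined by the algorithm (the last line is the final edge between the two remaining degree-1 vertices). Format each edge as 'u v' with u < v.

Initial degrees: {1:1, 2:3, 3:3, 4:1, 5:2, 6:1, 7:2, 8:1}
Step 1: smallest deg-1 vertex = 1, p_1 = 3. Add edge {1,3}. Now deg[1]=0, deg[3]=2.
Step 2: smallest deg-1 vertex = 4, p_2 = 5. Add edge {4,5}. Now deg[4]=0, deg[5]=1.
Step 3: smallest deg-1 vertex = 5, p_3 = 7. Add edge {5,7}. Now deg[5]=0, deg[7]=1.
Step 4: smallest deg-1 vertex = 6, p_4 = 2. Add edge {2,6}. Now deg[6]=0, deg[2]=2.
Step 5: smallest deg-1 vertex = 7, p_5 = 3. Add edge {3,7}. Now deg[7]=0, deg[3]=1.
Step 6: smallest deg-1 vertex = 3, p_6 = 2. Add edge {2,3}. Now deg[3]=0, deg[2]=1.
Final: two remaining deg-1 vertices are 2, 8. Add edge {2,8}.

Answer: 1 3
4 5
5 7
2 6
3 7
2 3
2 8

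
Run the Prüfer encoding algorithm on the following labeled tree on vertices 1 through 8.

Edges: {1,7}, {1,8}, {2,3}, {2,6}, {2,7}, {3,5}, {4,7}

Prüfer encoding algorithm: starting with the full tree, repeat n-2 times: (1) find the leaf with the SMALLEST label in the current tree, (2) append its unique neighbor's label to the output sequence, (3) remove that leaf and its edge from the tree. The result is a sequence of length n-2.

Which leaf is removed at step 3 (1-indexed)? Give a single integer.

Step 1: current leaves = {4,5,6,8}. Remove leaf 4 (neighbor: 7).
Step 2: current leaves = {5,6,8}. Remove leaf 5 (neighbor: 3).
Step 3: current leaves = {3,6,8}. Remove leaf 3 (neighbor: 2).

Answer: 3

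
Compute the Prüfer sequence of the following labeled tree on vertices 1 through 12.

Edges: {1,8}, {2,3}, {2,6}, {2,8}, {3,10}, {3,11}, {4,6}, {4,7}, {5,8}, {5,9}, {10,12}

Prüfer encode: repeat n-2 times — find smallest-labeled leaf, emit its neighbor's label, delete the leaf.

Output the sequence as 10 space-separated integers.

Answer: 8 4 6 2 5 8 2 3 3 10

Derivation:
Step 1: leaves = {1,7,9,11,12}. Remove smallest leaf 1, emit neighbor 8.
Step 2: leaves = {7,9,11,12}. Remove smallest leaf 7, emit neighbor 4.
Step 3: leaves = {4,9,11,12}. Remove smallest leaf 4, emit neighbor 6.
Step 4: leaves = {6,9,11,12}. Remove smallest leaf 6, emit neighbor 2.
Step 5: leaves = {9,11,12}. Remove smallest leaf 9, emit neighbor 5.
Step 6: leaves = {5,11,12}. Remove smallest leaf 5, emit neighbor 8.
Step 7: leaves = {8,11,12}. Remove smallest leaf 8, emit neighbor 2.
Step 8: leaves = {2,11,12}. Remove smallest leaf 2, emit neighbor 3.
Step 9: leaves = {11,12}. Remove smallest leaf 11, emit neighbor 3.
Step 10: leaves = {3,12}. Remove smallest leaf 3, emit neighbor 10.
Done: 2 vertices remain (10, 12). Sequence = [8 4 6 2 5 8 2 3 3 10]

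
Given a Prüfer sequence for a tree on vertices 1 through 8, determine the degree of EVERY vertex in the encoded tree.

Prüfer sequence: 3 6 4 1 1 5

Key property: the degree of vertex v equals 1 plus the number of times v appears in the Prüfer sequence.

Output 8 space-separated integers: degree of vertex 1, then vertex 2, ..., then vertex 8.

Answer: 3 1 2 2 2 2 1 1

Derivation:
p_1 = 3: count[3] becomes 1
p_2 = 6: count[6] becomes 1
p_3 = 4: count[4] becomes 1
p_4 = 1: count[1] becomes 1
p_5 = 1: count[1] becomes 2
p_6 = 5: count[5] becomes 1
Degrees (1 + count): deg[1]=1+2=3, deg[2]=1+0=1, deg[3]=1+1=2, deg[4]=1+1=2, deg[5]=1+1=2, deg[6]=1+1=2, deg[7]=1+0=1, deg[8]=1+0=1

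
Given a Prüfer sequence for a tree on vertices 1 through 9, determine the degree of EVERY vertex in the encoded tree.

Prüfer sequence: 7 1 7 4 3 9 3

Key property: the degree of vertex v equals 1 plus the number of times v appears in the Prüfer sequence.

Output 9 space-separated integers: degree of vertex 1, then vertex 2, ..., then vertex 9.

Answer: 2 1 3 2 1 1 3 1 2

Derivation:
p_1 = 7: count[7] becomes 1
p_2 = 1: count[1] becomes 1
p_3 = 7: count[7] becomes 2
p_4 = 4: count[4] becomes 1
p_5 = 3: count[3] becomes 1
p_6 = 9: count[9] becomes 1
p_7 = 3: count[3] becomes 2
Degrees (1 + count): deg[1]=1+1=2, deg[2]=1+0=1, deg[3]=1+2=3, deg[4]=1+1=2, deg[5]=1+0=1, deg[6]=1+0=1, deg[7]=1+2=3, deg[8]=1+0=1, deg[9]=1+1=2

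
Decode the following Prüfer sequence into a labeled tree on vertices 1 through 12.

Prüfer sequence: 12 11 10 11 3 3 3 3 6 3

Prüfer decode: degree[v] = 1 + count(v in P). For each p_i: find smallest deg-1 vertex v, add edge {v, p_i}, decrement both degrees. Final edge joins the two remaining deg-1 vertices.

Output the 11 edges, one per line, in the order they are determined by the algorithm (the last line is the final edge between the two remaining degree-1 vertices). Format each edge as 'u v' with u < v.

Answer: 1 12
2 11
4 10
5 11
3 7
3 8
3 9
3 10
6 11
3 6
3 12

Derivation:
Initial degrees: {1:1, 2:1, 3:6, 4:1, 5:1, 6:2, 7:1, 8:1, 9:1, 10:2, 11:3, 12:2}
Step 1: smallest deg-1 vertex = 1, p_1 = 12. Add edge {1,12}. Now deg[1]=0, deg[12]=1.
Step 2: smallest deg-1 vertex = 2, p_2 = 11. Add edge {2,11}. Now deg[2]=0, deg[11]=2.
Step 3: smallest deg-1 vertex = 4, p_3 = 10. Add edge {4,10}. Now deg[4]=0, deg[10]=1.
Step 4: smallest deg-1 vertex = 5, p_4 = 11. Add edge {5,11}. Now deg[5]=0, deg[11]=1.
Step 5: smallest deg-1 vertex = 7, p_5 = 3. Add edge {3,7}. Now deg[7]=0, deg[3]=5.
Step 6: smallest deg-1 vertex = 8, p_6 = 3. Add edge {3,8}. Now deg[8]=0, deg[3]=4.
Step 7: smallest deg-1 vertex = 9, p_7 = 3. Add edge {3,9}. Now deg[9]=0, deg[3]=3.
Step 8: smallest deg-1 vertex = 10, p_8 = 3. Add edge {3,10}. Now deg[10]=0, deg[3]=2.
Step 9: smallest deg-1 vertex = 11, p_9 = 6. Add edge {6,11}. Now deg[11]=0, deg[6]=1.
Step 10: smallest deg-1 vertex = 6, p_10 = 3. Add edge {3,6}. Now deg[6]=0, deg[3]=1.
Final: two remaining deg-1 vertices are 3, 12. Add edge {3,12}.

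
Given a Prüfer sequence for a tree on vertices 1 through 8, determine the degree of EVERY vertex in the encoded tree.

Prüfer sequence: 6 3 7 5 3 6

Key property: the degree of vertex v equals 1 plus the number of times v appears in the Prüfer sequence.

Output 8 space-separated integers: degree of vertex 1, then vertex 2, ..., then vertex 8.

p_1 = 6: count[6] becomes 1
p_2 = 3: count[3] becomes 1
p_3 = 7: count[7] becomes 1
p_4 = 5: count[5] becomes 1
p_5 = 3: count[3] becomes 2
p_6 = 6: count[6] becomes 2
Degrees (1 + count): deg[1]=1+0=1, deg[2]=1+0=1, deg[3]=1+2=3, deg[4]=1+0=1, deg[5]=1+1=2, deg[6]=1+2=3, deg[7]=1+1=2, deg[8]=1+0=1

Answer: 1 1 3 1 2 3 2 1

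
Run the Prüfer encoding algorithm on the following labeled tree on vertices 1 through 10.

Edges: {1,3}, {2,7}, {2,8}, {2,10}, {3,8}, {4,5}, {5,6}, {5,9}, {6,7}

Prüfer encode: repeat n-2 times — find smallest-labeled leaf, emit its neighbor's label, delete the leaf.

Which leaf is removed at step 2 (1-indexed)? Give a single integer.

Step 1: current leaves = {1,4,9,10}. Remove leaf 1 (neighbor: 3).
Step 2: current leaves = {3,4,9,10}. Remove leaf 3 (neighbor: 8).

Answer: 3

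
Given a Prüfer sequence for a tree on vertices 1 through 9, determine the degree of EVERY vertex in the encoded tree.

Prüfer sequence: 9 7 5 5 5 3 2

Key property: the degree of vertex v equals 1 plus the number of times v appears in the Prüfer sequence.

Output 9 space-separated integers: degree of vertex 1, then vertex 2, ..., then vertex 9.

p_1 = 9: count[9] becomes 1
p_2 = 7: count[7] becomes 1
p_3 = 5: count[5] becomes 1
p_4 = 5: count[5] becomes 2
p_5 = 5: count[5] becomes 3
p_6 = 3: count[3] becomes 1
p_7 = 2: count[2] becomes 1
Degrees (1 + count): deg[1]=1+0=1, deg[2]=1+1=2, deg[3]=1+1=2, deg[4]=1+0=1, deg[5]=1+3=4, deg[6]=1+0=1, deg[7]=1+1=2, deg[8]=1+0=1, deg[9]=1+1=2

Answer: 1 2 2 1 4 1 2 1 2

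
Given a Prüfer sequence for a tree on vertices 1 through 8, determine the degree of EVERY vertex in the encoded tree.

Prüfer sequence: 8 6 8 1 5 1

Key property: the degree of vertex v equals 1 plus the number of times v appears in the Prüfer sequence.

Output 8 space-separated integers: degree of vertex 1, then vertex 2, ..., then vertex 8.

Answer: 3 1 1 1 2 2 1 3

Derivation:
p_1 = 8: count[8] becomes 1
p_2 = 6: count[6] becomes 1
p_3 = 8: count[8] becomes 2
p_4 = 1: count[1] becomes 1
p_5 = 5: count[5] becomes 1
p_6 = 1: count[1] becomes 2
Degrees (1 + count): deg[1]=1+2=3, deg[2]=1+0=1, deg[3]=1+0=1, deg[4]=1+0=1, deg[5]=1+1=2, deg[6]=1+1=2, deg[7]=1+0=1, deg[8]=1+2=3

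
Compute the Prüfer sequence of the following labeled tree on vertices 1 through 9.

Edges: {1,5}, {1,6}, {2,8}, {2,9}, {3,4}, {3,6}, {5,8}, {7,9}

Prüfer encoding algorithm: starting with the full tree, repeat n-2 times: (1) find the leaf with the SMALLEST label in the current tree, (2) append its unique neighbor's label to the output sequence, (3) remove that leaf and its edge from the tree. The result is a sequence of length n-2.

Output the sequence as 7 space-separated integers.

Answer: 3 6 1 5 8 9 2

Derivation:
Step 1: leaves = {4,7}. Remove smallest leaf 4, emit neighbor 3.
Step 2: leaves = {3,7}. Remove smallest leaf 3, emit neighbor 6.
Step 3: leaves = {6,7}. Remove smallest leaf 6, emit neighbor 1.
Step 4: leaves = {1,7}. Remove smallest leaf 1, emit neighbor 5.
Step 5: leaves = {5,7}. Remove smallest leaf 5, emit neighbor 8.
Step 6: leaves = {7,8}. Remove smallest leaf 7, emit neighbor 9.
Step 7: leaves = {8,9}. Remove smallest leaf 8, emit neighbor 2.
Done: 2 vertices remain (2, 9). Sequence = [3 6 1 5 8 9 2]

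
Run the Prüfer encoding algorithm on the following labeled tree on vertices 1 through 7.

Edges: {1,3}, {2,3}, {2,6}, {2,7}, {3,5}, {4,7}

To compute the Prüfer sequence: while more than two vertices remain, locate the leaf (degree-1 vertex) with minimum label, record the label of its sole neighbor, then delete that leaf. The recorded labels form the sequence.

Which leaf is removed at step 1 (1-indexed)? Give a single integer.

Step 1: current leaves = {1,4,5,6}. Remove leaf 1 (neighbor: 3).

Answer: 1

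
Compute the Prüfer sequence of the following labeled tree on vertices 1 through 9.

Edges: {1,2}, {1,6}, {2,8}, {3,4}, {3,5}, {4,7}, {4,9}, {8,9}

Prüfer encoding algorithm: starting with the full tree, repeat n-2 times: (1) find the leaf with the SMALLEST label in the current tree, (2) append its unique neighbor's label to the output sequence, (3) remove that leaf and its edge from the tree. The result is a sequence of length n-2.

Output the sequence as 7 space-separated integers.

Answer: 3 4 1 2 8 4 9

Derivation:
Step 1: leaves = {5,6,7}. Remove smallest leaf 5, emit neighbor 3.
Step 2: leaves = {3,6,7}. Remove smallest leaf 3, emit neighbor 4.
Step 3: leaves = {6,7}. Remove smallest leaf 6, emit neighbor 1.
Step 4: leaves = {1,7}. Remove smallest leaf 1, emit neighbor 2.
Step 5: leaves = {2,7}. Remove smallest leaf 2, emit neighbor 8.
Step 6: leaves = {7,8}. Remove smallest leaf 7, emit neighbor 4.
Step 7: leaves = {4,8}. Remove smallest leaf 4, emit neighbor 9.
Done: 2 vertices remain (8, 9). Sequence = [3 4 1 2 8 4 9]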